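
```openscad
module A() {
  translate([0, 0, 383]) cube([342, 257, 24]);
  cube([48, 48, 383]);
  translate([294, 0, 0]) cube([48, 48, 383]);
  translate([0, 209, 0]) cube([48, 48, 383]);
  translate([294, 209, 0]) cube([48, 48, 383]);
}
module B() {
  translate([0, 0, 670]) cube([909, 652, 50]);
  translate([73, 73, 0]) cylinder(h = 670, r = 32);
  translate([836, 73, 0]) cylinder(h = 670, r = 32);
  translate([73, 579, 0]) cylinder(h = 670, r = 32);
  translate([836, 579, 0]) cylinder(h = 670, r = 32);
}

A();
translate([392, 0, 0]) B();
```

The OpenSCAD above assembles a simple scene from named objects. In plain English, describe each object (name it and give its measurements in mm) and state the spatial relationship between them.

A is a simple wooden stool: a rectangular seat 342 mm (x) by 257 mm (y), 24 mm thick, top face at z = 407 mm, on four square legs, each 48×48 mm in cross-section. The legs rest on z = 0, each flush with a corner of the seat.

B is a rectangular dining table. The top is 909×652×50 mm with its upper surface at z = 720 mm. It stands on four round legs of 64 mm diameter, each leg's bounding box inset 41 mm from the nearest pair of top edges, running from the floor to the underside of the top.

The table is on the floor beside the stool on its +x side.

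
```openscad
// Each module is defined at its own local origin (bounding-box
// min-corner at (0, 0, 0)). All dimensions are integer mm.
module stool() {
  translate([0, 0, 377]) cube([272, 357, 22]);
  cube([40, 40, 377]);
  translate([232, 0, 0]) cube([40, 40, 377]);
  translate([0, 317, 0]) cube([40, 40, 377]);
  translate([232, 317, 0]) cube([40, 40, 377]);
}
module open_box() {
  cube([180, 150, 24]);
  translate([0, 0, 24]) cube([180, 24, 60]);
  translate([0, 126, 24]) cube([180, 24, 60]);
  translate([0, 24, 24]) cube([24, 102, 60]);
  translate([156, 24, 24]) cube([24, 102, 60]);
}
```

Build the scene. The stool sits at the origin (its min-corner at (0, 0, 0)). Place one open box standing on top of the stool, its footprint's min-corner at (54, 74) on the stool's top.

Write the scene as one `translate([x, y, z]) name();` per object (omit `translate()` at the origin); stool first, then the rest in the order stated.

stool();
translate([54, 74, 399]) open_box();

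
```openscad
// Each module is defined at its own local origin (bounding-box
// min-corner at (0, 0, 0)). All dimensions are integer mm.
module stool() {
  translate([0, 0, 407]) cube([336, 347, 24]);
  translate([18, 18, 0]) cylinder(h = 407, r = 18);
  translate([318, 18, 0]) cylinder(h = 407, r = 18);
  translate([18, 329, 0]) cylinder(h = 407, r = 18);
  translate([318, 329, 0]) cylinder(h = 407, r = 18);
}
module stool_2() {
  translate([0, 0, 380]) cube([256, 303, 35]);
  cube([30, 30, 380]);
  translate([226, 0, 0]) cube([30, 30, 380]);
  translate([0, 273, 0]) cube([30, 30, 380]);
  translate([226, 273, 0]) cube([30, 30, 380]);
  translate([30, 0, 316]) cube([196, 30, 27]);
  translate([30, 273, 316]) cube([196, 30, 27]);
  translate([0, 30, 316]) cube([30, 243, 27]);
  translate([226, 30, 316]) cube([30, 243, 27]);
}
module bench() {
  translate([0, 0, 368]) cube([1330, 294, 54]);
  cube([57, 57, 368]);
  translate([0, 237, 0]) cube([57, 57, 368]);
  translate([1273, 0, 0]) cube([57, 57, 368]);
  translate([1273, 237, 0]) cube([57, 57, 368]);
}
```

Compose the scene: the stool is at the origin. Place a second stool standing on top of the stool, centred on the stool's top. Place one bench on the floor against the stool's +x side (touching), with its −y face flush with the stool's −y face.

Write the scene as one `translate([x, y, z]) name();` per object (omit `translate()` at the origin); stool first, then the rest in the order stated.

stool();
translate([40, 22, 431]) stool_2();
translate([336, 0, 0]) bench();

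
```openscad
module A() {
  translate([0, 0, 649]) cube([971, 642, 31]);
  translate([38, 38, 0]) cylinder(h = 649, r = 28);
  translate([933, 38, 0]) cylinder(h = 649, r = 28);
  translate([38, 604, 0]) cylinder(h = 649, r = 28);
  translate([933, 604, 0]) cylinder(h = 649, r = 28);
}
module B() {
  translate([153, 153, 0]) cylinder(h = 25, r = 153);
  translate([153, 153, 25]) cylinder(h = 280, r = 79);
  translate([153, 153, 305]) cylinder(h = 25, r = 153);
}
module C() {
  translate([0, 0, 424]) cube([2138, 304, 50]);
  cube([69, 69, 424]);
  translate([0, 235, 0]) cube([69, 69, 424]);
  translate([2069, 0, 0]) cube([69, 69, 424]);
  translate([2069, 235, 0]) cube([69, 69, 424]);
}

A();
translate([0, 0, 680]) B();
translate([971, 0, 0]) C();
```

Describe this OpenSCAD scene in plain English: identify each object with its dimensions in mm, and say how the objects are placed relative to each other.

A is a table with a 971×642 mm rectangular top, 31 mm thick, top surface at z = 680 mm, supported by four round legs of 56 mm diameter, each leg's bounding box inset 10 mm from the nearest pair of top edges, running from the floor.

B is a spool: two coaxial disc flanges of radius 153 mm and thickness 25 mm, joined by a core cylinder of radius 79 mm and height 280 mm. The lower flange rests on z = 0 and the three cylinders share a vertical axis.

C is a long wooden bench with a 2138 mm (x) × 304 mm (y) seat, 50 mm thick, its top surface 474 mm above the floor. Four 69 mm square legs at the seat corners, flush with the edges, run from z = 0 to the seat underside.

The spool is on top of the table. The bench is against the table's +x side, with their −y faces flush.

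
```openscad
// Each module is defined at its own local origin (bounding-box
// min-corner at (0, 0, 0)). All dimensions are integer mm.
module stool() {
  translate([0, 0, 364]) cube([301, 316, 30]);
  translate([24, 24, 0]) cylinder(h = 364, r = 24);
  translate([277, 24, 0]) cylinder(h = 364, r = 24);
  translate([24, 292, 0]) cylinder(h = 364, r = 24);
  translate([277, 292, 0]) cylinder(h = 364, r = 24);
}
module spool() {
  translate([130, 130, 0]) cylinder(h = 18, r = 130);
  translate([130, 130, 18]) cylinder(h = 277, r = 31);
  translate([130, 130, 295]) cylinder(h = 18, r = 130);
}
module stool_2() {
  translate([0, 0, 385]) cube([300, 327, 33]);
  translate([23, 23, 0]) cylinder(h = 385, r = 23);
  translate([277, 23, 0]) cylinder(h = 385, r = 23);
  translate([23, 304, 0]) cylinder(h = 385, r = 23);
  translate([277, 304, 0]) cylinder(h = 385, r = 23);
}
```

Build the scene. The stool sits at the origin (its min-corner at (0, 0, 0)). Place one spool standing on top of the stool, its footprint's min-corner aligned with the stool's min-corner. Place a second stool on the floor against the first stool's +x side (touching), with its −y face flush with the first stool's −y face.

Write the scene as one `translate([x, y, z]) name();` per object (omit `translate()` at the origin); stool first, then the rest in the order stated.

stool();
translate([0, 0, 394]) spool();
translate([301, 0, 0]) stool_2();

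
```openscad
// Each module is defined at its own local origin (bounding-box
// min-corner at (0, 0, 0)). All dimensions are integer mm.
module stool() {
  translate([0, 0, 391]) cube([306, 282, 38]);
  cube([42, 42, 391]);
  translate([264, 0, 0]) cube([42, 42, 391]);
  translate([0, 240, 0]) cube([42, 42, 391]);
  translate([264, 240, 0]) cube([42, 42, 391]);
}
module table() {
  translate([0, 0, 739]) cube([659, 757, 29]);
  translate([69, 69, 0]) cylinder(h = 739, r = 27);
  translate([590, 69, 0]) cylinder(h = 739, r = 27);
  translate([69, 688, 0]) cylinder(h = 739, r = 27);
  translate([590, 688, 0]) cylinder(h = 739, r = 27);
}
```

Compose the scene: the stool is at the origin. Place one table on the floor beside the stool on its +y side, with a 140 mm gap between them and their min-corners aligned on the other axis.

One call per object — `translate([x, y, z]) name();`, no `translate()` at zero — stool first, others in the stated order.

stool();
translate([0, 422, 0]) table();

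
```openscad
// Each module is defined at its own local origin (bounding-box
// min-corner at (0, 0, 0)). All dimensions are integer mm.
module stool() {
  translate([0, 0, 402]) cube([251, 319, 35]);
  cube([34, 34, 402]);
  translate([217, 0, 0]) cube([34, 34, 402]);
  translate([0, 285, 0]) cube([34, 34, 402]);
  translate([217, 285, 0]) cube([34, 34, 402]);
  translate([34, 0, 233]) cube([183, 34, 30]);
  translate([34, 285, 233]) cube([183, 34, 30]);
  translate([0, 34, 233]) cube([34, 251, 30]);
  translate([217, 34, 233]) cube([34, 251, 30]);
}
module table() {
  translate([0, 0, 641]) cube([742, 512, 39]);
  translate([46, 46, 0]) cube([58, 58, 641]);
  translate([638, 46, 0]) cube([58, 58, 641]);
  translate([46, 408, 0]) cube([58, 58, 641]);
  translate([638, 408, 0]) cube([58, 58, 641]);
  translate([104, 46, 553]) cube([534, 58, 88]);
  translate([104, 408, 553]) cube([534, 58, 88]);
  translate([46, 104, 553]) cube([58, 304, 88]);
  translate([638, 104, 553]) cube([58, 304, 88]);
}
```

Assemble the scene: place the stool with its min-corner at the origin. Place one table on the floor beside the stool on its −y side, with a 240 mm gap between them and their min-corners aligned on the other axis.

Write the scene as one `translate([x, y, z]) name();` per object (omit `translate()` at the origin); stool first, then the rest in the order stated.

stool();
translate([0, -752, 0]) table();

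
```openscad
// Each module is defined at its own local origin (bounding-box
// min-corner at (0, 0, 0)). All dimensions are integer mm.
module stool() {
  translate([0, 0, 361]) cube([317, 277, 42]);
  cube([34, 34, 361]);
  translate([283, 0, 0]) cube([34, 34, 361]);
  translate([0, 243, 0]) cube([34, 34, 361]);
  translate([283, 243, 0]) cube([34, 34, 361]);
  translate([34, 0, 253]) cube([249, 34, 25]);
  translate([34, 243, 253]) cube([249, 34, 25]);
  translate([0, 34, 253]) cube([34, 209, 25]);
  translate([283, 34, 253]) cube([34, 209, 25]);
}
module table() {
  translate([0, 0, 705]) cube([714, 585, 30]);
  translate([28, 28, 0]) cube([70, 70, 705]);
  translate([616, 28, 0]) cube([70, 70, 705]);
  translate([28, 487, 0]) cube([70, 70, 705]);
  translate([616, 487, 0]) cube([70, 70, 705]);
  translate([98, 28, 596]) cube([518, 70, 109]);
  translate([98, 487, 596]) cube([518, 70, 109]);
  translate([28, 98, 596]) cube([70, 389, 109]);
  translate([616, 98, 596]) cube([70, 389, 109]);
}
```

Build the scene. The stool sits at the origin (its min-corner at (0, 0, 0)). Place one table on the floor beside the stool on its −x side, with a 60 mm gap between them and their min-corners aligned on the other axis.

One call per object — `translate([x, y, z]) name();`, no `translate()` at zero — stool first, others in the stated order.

stool();
translate([-774, 0, 0]) table();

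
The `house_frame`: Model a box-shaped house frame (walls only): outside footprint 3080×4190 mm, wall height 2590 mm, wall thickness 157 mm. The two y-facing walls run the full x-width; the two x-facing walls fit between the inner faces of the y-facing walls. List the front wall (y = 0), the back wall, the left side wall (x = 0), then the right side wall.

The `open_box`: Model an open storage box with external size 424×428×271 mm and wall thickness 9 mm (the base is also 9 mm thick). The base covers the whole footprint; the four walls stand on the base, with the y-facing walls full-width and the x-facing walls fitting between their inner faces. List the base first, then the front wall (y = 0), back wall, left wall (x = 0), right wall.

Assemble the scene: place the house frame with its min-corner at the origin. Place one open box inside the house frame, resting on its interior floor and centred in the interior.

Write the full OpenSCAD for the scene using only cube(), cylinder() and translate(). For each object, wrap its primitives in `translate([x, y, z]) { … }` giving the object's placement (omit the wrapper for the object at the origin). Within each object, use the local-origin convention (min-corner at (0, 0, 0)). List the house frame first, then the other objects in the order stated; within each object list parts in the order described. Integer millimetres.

cube([3080, 157, 2590]);
translate([0, 4033, 0]) cube([3080, 157, 2590]);
translate([0, 157, 0]) cube([157, 3876, 2590]);
translate([2923, 157, 0]) cube([157, 3876, 2590]);
translate([1328, 1881, 0]) {
  cube([424, 428, 9]);
  translate([0, 0, 9]) cube([424, 9, 262]);
  translate([0, 419, 9]) cube([424, 9, 262]);
  translate([0, 9, 9]) cube([9, 410, 262]);
  translate([415, 9, 9]) cube([9, 410, 262]);
}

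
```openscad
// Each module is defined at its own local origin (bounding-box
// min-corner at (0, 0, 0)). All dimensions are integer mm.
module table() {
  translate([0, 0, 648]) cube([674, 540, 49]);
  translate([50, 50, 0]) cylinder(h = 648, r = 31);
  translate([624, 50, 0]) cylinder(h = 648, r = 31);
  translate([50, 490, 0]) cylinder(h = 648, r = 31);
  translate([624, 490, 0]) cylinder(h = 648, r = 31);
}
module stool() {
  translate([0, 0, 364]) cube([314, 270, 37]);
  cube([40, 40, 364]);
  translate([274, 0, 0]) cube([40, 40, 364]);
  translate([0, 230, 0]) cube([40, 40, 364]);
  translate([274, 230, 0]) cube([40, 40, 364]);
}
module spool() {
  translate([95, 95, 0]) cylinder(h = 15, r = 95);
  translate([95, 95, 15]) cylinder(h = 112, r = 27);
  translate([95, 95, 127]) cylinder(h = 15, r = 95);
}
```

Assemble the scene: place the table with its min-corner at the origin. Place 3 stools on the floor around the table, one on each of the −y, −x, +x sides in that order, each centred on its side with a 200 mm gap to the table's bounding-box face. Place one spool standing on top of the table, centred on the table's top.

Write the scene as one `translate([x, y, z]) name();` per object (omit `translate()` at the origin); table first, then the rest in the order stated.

table();
translate([180, -470, 0]) stool();
translate([-514, 135, 0]) stool();
translate([874, 135, 0]) stool();
translate([242, 175, 697]) spool();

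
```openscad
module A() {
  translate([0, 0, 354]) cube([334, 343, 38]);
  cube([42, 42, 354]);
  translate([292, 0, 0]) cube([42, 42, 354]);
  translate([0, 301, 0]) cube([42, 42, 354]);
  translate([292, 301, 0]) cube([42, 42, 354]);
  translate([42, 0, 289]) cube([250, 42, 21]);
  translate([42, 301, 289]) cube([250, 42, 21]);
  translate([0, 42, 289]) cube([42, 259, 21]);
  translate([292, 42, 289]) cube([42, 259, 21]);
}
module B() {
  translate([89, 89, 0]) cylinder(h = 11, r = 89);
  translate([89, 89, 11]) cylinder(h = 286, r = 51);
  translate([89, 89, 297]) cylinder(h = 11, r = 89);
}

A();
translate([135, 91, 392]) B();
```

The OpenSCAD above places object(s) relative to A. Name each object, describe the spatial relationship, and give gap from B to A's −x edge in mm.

The spool's min-x is at 135; the stool's min-x is 0; gap = 135 mm.

A is a stool. B is a spool. The spool is on top of the stool. The gap from the spool to the stool's −x edge is 135 mm.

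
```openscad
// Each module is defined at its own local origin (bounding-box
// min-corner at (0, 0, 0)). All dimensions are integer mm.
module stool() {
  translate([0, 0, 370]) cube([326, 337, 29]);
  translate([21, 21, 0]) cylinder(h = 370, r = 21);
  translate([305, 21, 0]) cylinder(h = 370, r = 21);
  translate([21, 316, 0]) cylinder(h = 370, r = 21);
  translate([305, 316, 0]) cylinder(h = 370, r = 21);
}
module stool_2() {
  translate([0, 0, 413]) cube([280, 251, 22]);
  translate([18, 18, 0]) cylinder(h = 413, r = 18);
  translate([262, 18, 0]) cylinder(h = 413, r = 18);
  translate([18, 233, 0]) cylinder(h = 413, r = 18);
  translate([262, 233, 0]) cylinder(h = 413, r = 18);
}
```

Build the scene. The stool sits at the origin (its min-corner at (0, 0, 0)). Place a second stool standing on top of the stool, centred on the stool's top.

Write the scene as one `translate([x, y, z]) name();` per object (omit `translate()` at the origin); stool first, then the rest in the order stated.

stool();
translate([23, 43, 399]) stool_2();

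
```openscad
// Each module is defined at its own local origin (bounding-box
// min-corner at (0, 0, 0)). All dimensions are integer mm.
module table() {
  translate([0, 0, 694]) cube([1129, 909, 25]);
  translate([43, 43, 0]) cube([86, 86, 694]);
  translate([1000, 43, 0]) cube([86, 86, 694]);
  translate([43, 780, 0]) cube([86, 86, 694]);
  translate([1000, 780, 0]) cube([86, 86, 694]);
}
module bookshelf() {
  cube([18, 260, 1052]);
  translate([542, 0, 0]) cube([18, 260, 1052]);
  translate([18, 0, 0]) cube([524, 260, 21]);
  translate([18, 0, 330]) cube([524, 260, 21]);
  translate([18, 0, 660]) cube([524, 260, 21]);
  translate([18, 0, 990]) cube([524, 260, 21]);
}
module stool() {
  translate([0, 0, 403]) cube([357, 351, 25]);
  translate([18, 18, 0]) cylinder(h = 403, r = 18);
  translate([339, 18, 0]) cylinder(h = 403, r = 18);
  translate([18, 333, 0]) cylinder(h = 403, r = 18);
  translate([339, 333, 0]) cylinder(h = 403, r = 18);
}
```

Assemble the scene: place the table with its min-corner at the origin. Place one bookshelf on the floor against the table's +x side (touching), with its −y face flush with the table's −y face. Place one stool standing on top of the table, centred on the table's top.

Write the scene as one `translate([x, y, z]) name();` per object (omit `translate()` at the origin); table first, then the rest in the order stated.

table();
translate([1129, 0, 0]) bookshelf();
translate([386, 279, 719]) stool();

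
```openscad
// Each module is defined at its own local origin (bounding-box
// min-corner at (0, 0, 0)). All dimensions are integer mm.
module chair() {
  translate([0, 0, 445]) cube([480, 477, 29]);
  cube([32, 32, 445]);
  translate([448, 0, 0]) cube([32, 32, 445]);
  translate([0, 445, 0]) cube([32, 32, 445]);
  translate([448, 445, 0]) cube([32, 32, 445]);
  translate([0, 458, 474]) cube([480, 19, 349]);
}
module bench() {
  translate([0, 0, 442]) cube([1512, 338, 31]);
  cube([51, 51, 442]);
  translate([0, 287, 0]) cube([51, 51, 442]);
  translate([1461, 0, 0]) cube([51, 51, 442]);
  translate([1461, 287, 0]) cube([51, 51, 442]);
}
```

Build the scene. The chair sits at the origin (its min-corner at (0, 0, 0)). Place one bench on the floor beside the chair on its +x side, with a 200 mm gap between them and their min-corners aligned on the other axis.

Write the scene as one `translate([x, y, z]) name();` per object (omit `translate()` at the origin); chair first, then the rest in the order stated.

chair();
translate([680, 0, 0]) bench();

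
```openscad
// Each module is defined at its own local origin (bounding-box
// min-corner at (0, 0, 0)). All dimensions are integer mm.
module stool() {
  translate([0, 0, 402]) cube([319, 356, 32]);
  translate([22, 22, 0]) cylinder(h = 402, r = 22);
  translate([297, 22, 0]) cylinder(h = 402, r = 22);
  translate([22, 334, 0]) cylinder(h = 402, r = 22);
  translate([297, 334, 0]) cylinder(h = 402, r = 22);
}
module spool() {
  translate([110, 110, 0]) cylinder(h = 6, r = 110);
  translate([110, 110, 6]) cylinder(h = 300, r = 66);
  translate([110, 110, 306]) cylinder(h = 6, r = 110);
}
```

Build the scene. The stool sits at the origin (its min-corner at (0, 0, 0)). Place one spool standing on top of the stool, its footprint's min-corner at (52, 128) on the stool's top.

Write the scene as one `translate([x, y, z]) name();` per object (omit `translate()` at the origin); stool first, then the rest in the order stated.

stool();
translate([52, 128, 434]) spool();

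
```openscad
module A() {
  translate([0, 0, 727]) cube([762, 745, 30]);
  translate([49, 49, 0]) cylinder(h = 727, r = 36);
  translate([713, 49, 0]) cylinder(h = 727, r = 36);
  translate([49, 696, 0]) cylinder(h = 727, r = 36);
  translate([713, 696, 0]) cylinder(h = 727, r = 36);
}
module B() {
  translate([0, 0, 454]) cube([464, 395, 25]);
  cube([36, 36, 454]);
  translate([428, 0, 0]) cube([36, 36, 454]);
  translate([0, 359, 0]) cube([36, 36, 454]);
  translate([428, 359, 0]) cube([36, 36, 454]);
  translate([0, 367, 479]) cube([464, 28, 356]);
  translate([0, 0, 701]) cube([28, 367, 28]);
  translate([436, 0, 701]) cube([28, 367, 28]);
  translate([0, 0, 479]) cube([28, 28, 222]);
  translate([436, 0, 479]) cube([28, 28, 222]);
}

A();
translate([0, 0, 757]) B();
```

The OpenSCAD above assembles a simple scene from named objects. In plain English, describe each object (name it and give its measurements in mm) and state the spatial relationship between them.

A is a table with a 762×745 mm rectangular top, 30 mm thick, top surface at z = 757 mm, supported by four round legs of 72 mm diameter, each leg's bounding box inset 13 mm from the nearest pair of top edges, running from the floor.

B is a chair. The seat is a 464×395×25 mm slab with its top at z = 479 mm, on four 36×36 mm corner legs (flush with the seat edges, standing on z = 0). A flat backrest 28 mm thick, 356 mm tall, spans the full seat width and rises from the seat top along its +y edge, rear face flush with the rear of the seat. Two armrests of 28×28 mm section run along each side from the seat's front edge to the front of the backrest, top faces 250 mm above the seat top and outer faces flush with the seat's x-edges; a 28×28 mm post under the front of each armrest stands on the seat at the front corner.

The chair is on top of the table.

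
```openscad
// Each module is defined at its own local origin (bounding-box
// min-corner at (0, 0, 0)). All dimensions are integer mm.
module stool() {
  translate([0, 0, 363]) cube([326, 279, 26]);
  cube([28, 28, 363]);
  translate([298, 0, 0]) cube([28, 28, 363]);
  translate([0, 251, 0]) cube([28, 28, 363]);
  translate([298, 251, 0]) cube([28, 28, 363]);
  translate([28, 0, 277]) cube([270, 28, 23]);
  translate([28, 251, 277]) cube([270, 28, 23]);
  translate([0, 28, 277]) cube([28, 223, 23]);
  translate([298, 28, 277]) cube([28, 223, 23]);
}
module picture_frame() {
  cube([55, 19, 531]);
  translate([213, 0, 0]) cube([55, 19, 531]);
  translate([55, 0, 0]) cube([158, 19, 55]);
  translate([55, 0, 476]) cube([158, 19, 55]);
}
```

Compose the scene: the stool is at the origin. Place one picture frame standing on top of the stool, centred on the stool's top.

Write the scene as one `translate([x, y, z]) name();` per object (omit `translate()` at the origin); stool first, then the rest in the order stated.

stool();
translate([29, 130, 389]) picture_frame();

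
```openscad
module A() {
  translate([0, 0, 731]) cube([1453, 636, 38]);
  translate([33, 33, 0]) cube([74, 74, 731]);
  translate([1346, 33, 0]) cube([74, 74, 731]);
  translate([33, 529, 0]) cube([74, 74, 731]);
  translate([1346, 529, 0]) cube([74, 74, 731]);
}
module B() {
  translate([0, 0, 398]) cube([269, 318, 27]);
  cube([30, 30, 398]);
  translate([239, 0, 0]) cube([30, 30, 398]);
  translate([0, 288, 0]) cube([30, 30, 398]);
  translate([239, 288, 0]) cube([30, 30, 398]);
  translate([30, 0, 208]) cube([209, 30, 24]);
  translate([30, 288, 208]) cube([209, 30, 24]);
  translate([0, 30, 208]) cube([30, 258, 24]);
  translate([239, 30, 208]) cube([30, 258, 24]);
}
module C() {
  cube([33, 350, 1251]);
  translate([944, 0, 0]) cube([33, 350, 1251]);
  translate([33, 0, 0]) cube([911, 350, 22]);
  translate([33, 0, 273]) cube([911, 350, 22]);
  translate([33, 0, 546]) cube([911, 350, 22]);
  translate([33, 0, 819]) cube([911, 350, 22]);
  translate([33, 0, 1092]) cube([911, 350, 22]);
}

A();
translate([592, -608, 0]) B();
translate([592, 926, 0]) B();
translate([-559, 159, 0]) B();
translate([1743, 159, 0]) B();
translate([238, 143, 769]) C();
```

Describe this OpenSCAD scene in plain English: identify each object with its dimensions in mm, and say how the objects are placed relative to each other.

A is a table: top 1453 mm (x) × 636 mm (y), 38 mm thick, upper face at z = 769 mm, on four 74×74 mm square legs, each inset 33 mm from the nearest pair of top edges, running from z = 0 to the bottom of the top.

B is a four-legged stool. The seat is 269×318 mm, 27 mm thick, top at z = 425 mm. It stands on four square legs, each 30×30 mm in cross-section, from z = 0 to the seat underside, each flush with a corner of the seat. Four stretchers, 30 mm wide and 24 mm tall, connect adjacent legs with their undersides at z = 208 mm, each running between the inner faces of the legs it joins and aligned with the legs' outer faces on the other axis.

C is a bookshelf 977 mm wide overall, 350 mm deep and 1251 mm tall. The two sides are 33 mm thick vertical panels. 5 horizontal shelves of 22 mm thickness span between the inner faces of the sides; the lowest shelf sits on the floor and shelves are stacked with a clear vertical gap of 251 mm between each pair.

Four stools sit around the table at the −y, +y, −x, +x sides. The bookshelf is on top of the table, centred.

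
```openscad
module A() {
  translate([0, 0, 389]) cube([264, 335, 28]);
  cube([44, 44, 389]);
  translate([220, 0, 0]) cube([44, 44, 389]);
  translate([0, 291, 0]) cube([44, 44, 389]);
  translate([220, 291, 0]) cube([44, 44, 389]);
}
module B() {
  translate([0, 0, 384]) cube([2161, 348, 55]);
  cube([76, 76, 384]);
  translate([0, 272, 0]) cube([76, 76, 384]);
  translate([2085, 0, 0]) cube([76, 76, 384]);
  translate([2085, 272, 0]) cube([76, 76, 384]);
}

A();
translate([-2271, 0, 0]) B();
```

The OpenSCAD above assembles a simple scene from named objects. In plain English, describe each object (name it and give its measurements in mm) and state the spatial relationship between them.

A is a four-legged stool. The seat is a 264×335×28 mm slab whose top surface is at z = 417 mm; four square legs, each 44×44 mm in cross-section, run from the floor (z = 0) to the underside of the seat, each flush with a corner of the seat.

B is a bench: a 2161×348 mm seat slab, 55 mm thick, top at z = 439 mm, on four 76×76 mm square legs flush with the seat corners and standing on z = 0.

The bench is on the floor beside the stool on its −x side.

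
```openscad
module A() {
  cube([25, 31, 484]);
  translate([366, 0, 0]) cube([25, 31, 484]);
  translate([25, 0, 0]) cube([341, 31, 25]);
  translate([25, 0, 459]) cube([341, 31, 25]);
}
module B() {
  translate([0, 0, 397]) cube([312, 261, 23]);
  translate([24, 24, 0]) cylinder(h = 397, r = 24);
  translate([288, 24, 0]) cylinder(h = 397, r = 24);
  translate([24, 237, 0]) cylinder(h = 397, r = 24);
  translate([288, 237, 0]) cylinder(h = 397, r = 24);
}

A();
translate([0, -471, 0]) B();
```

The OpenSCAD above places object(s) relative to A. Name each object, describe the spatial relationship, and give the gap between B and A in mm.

A is a picture frame. B is a stool. The stool is on the floor beside the picture frame on its −y side. The gap between the stool and the picture frame is 210 mm.

The stool's nearest face is 210 mm from the picture frame's −y face.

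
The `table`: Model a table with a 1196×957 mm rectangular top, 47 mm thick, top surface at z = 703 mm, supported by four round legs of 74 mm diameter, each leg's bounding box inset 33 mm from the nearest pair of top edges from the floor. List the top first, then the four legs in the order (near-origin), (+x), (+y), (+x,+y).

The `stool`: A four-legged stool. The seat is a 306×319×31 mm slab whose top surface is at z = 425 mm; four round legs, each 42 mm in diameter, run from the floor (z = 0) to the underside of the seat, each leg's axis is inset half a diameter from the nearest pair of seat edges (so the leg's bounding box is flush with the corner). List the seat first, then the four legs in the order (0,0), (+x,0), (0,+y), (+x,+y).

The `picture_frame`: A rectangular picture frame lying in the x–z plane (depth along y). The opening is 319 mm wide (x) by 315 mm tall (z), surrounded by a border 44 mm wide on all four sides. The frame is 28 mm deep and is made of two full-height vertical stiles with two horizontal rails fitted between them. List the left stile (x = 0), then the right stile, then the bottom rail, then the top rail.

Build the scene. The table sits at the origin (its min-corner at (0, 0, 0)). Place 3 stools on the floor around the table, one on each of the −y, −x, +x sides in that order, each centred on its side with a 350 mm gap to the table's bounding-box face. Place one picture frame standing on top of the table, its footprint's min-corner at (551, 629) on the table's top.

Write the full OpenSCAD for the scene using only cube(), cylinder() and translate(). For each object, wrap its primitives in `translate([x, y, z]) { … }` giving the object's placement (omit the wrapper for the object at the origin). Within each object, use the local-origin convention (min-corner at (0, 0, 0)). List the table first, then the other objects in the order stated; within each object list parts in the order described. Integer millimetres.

translate([0, 0, 656]) cube([1196, 957, 47]);
translate([70, 70, 0]) cylinder(h = 656, r = 37);
translate([1126, 70, 0]) cylinder(h = 656, r = 37);
translate([70, 887, 0]) cylinder(h = 656, r = 37);
translate([1126, 887, 0]) cylinder(h = 656, r = 37);
translate([445, -669, 0]) {
  translate([0, 0, 394]) cube([306, 319, 31]);
  translate([21, 21, 0]) cylinder(h = 394, r = 21);
  translate([285, 21, 0]) cylinder(h = 394, r = 21);
  translate([21, 298, 0]) cylinder(h = 394, r = 21);
  translate([285, 298, 0]) cylinder(h = 394, r = 21);
}
translate([-656, 319, 0]) {
  translate([0, 0, 394]) cube([306, 319, 31]);
  translate([21, 21, 0]) cylinder(h = 394, r = 21);
  translate([285, 21, 0]) cylinder(h = 394, r = 21);
  translate([21, 298, 0]) cylinder(h = 394, r = 21);
  translate([285, 298, 0]) cylinder(h = 394, r = 21);
}
translate([1546, 319, 0]) {
  translate([0, 0, 394]) cube([306, 319, 31]);
  translate([21, 21, 0]) cylinder(h = 394, r = 21);
  translate([285, 21, 0]) cylinder(h = 394, r = 21);
  translate([21, 298, 0]) cylinder(h = 394, r = 21);
  translate([285, 298, 0]) cylinder(h = 394, r = 21);
}
translate([551, 629, 703]) {
  cube([44, 28, 403]);
  translate([363, 0, 0]) cube([44, 28, 403]);
  translate([44, 0, 0]) cube([319, 28, 44]);
  translate([44, 0, 359]) cube([319, 28, 44]);
}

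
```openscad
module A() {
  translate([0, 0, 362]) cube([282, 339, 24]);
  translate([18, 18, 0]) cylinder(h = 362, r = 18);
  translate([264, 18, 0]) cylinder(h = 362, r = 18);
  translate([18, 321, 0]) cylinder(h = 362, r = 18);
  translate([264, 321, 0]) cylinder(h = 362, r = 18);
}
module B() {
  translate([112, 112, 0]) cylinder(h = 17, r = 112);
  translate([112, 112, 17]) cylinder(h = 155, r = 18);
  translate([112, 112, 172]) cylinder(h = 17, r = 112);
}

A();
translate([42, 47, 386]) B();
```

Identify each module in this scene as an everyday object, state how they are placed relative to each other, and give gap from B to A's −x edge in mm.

A is a stool. B is a spool. The spool is on top of the stool. The gap from the spool to the stool's −x edge is 42 mm.

The spool's min-x is at 42; the stool's min-x is 0; gap = 42 mm.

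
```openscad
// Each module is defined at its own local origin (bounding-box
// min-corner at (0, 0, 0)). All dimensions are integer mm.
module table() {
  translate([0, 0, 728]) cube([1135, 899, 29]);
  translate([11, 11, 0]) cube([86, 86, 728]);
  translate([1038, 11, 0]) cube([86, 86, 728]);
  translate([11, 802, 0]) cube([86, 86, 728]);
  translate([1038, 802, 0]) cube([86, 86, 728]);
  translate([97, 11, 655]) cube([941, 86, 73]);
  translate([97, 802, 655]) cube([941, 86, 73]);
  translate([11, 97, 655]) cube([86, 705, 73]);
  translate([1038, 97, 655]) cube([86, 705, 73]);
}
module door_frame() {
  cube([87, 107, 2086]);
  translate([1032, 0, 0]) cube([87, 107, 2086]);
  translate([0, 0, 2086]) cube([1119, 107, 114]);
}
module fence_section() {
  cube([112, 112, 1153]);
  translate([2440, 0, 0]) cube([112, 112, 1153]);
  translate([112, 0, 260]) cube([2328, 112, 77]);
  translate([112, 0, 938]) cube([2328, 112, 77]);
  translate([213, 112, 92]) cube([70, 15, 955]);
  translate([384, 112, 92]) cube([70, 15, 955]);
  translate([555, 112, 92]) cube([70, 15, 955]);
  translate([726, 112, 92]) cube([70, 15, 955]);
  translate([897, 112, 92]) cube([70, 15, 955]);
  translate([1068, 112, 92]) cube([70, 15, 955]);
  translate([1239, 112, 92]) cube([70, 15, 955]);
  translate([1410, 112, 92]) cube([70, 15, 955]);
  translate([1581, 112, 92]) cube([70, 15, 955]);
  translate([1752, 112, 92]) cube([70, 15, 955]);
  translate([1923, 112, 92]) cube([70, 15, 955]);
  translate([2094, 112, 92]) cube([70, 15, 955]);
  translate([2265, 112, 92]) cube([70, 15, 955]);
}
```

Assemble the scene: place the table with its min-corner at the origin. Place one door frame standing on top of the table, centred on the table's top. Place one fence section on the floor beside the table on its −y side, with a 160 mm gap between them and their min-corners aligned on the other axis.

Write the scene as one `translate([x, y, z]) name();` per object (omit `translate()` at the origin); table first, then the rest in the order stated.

table();
translate([8, 396, 757]) door_frame();
translate([0, -287, 0]) fence_section();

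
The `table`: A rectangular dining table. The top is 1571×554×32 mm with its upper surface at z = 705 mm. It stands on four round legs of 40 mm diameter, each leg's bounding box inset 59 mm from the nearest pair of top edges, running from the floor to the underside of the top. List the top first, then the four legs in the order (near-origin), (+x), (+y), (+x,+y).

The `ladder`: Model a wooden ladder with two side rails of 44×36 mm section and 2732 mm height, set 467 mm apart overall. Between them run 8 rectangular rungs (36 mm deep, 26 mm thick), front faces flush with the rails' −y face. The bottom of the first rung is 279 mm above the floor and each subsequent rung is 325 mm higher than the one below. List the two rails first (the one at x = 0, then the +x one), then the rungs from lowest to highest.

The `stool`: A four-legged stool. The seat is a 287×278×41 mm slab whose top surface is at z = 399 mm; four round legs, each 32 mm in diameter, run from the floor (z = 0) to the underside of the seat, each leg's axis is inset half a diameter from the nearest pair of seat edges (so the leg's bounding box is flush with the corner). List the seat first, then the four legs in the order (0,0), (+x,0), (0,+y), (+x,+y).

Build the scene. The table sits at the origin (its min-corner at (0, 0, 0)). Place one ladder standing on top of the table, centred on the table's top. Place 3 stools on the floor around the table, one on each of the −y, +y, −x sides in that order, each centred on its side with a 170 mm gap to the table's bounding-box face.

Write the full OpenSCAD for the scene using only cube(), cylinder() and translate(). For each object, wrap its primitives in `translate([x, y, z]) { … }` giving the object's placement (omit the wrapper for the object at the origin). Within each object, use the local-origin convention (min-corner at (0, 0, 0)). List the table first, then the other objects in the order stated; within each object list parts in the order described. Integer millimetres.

translate([0, 0, 673]) cube([1571, 554, 32]);
translate([79, 79, 0]) cylinder(h = 673, r = 20);
translate([1492, 79, 0]) cylinder(h = 673, r = 20);
translate([79, 475, 0]) cylinder(h = 673, r = 20);
translate([1492, 475, 0]) cylinder(h = 673, r = 20);
translate([552, 259, 705]) {
  cube([44, 36, 2732]);
  translate([423, 0, 0]) cube([44, 36, 2732]);
  translate([44, 0, 279]) cube([379, 36, 26]);
  translate([44, 0, 604]) cube([379, 36, 26]);
  translate([44, 0, 929]) cube([379, 36, 26]);
  translate([44, 0, 1254]) cube([379, 36, 26]);
  translate([44, 0, 1579]) cube([379, 36, 26]);
  translate([44, 0, 1904]) cube([379, 36, 26]);
  translate([44, 0, 2229]) cube([379, 36, 26]);
  translate([44, 0, 2554]) cube([379, 36, 26]);
}
translate([642, -448, 0]) {
  translate([0, 0, 358]) cube([287, 278, 41]);
  translate([16, 16, 0]) cylinder(h = 358, r = 16);
  translate([271, 16, 0]) cylinder(h = 358, r = 16);
  translate([16, 262, 0]) cylinder(h = 358, r = 16);
  translate([271, 262, 0]) cylinder(h = 358, r = 16);
}
translate([642, 724, 0]) {
  translate([0, 0, 358]) cube([287, 278, 41]);
  translate([16, 16, 0]) cylinder(h = 358, r = 16);
  translate([271, 16, 0]) cylinder(h = 358, r = 16);
  translate([16, 262, 0]) cylinder(h = 358, r = 16);
  translate([271, 262, 0]) cylinder(h = 358, r = 16);
}
translate([-457, 138, 0]) {
  translate([0, 0, 358]) cube([287, 278, 41]);
  translate([16, 16, 0]) cylinder(h = 358, r = 16);
  translate([271, 16, 0]) cylinder(h = 358, r = 16);
  translate([16, 262, 0]) cylinder(h = 358, r = 16);
  translate([271, 262, 0]) cylinder(h = 358, r = 16);
}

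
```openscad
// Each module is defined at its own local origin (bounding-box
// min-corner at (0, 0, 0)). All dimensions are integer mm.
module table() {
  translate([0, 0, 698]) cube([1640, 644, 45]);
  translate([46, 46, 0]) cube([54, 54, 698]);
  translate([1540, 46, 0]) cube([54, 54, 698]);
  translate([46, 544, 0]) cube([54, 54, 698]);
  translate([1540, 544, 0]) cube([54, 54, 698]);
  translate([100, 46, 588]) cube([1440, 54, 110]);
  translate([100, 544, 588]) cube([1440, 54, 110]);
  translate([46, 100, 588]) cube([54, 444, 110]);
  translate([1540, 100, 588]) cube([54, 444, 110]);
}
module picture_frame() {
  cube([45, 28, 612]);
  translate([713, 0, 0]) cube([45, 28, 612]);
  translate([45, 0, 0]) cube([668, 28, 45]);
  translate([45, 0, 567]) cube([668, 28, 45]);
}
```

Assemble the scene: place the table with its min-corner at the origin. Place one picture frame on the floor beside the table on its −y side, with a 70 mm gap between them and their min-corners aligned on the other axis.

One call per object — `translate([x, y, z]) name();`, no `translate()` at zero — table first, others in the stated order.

table();
translate([0, -98, 0]) picture_frame();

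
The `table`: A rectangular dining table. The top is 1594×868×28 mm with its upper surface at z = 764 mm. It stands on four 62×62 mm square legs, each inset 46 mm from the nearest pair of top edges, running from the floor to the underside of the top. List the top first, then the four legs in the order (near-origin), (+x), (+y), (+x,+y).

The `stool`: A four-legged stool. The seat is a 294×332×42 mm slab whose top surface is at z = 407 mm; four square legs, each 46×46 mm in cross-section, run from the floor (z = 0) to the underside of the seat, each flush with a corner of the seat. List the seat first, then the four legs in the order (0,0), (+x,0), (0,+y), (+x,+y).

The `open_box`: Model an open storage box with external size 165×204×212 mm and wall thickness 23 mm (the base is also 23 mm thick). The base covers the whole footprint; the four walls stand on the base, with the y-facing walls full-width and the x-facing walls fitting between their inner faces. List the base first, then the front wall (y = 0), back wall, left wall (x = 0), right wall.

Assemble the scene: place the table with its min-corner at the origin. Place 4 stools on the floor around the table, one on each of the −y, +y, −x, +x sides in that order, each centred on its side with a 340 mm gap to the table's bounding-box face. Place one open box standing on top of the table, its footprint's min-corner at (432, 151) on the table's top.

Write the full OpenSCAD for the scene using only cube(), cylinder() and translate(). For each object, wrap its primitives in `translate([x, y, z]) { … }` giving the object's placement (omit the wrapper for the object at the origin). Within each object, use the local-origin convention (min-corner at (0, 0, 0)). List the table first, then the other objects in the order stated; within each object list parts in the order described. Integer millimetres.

translate([0, 0, 736]) cube([1594, 868, 28]);
translate([46, 46, 0]) cube([62, 62, 736]);
translate([1486, 46, 0]) cube([62, 62, 736]);
translate([46, 760, 0]) cube([62, 62, 736]);
translate([1486, 760, 0]) cube([62, 62, 736]);
translate([650, -672, 0]) {
  translate([0, 0, 365]) cube([294, 332, 42]);
  cube([46, 46, 365]);
  translate([248, 0, 0]) cube([46, 46, 365]);
  translate([0, 286, 0]) cube([46, 46, 365]);
  translate([248, 286, 0]) cube([46, 46, 365]);
}
translate([650, 1208, 0]) {
  translate([0, 0, 365]) cube([294, 332, 42]);
  cube([46, 46, 365]);
  translate([248, 0, 0]) cube([46, 46, 365]);
  translate([0, 286, 0]) cube([46, 46, 365]);
  translate([248, 286, 0]) cube([46, 46, 365]);
}
translate([-634, 268, 0]) {
  translate([0, 0, 365]) cube([294, 332, 42]);
  cube([46, 46, 365]);
  translate([248, 0, 0]) cube([46, 46, 365]);
  translate([0, 286, 0]) cube([46, 46, 365]);
  translate([248, 286, 0]) cube([46, 46, 365]);
}
translate([1934, 268, 0]) {
  translate([0, 0, 365]) cube([294, 332, 42]);
  cube([46, 46, 365]);
  translate([248, 0, 0]) cube([46, 46, 365]);
  translate([0, 286, 0]) cube([46, 46, 365]);
  translate([248, 286, 0]) cube([46, 46, 365]);
}
translate([432, 151, 764]) {
  cube([165, 204, 23]);
  translate([0, 0, 23]) cube([165, 23, 189]);
  translate([0, 181, 23]) cube([165, 23, 189]);
  translate([0, 23, 23]) cube([23, 158, 189]);
  translate([142, 23, 23]) cube([23, 158, 189]);
}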